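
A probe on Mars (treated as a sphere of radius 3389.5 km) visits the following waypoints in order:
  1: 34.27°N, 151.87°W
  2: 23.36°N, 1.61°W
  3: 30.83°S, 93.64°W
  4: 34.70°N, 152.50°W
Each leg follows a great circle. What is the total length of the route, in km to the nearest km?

18042 km

Leg 1→2: central angle 2.0213 rad, distance 6851.3 km.
Leg 2→3: central angle 1.8040 rad, distance 6114.8 km.
Leg 3→4: central angle 1.4974 rad, distance 5075.5 km.
Total: 6851.3 + 6114.8 + 5075.5 ≈ 18042 km.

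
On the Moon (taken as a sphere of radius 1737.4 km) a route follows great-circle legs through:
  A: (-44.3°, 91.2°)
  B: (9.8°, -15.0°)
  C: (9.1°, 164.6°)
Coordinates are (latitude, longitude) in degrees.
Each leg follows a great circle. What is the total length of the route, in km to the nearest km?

8172 km

Leg A→B: central angle 1.8919 rad, distance 3287.0 km.
Leg B→C: central angle 2.8117 rad, distance 4885.0 km.
Total: 3287.0 + 4885.0 ≈ 8172 km.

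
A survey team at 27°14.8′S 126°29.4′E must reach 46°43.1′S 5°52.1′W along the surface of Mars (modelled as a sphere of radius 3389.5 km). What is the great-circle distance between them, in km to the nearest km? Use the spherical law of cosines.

5587 km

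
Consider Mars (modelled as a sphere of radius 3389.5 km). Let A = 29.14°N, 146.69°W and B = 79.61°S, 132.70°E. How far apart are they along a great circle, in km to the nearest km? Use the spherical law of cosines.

6919 km

With latitudes φ₁ = 29.140°, φ₂ = -79.610° and longitude difference Δλ = -80.610°:
cos c = sin φ₁ sin φ₂ + cos φ₁ cos φ₂ cos Δλ = (0.4869)(-0.9836) + (0.8734)(0.1803)(0.1632) = -0.45326,
so c = arccos(-0.45326) = 2.04122 rad.
Distance = R·c = 3389.5 × 2.0412 ≈ 6919 km.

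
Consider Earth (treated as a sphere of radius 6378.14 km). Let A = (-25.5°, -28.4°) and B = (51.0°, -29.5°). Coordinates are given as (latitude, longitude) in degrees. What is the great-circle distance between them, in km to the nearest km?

8517 km

Let φ₁ = -0.4451 rad, φ₂ = 0.8901 rad, and Δλ = -0.0192 rad.
cos c = sin φ₁ sin φ₂ + cos φ₁ cos φ₂ cos Δλ = (-0.4305)(0.7771) + (0.9026)(0.6293)(0.9998) = 0.23334,
so c = arccos(0.23334) = 1.33528 rad.
Distance = R·c = 6378.14 × 1.3353 ≈ 8517 km.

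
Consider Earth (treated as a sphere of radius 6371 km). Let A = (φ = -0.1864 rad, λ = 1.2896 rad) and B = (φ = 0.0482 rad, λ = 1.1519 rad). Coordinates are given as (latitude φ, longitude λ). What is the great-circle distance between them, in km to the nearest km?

In radians: φ₁ = -0.1864, φ₂ = 0.0482, Δλ = -7.890° = -0.1377 rad.
cos c = sin φ₁ sin φ₂ + cos φ₁ cos φ₂ cos Δλ = (-0.1853)(0.0482) + (0.9827)(0.9988)(0.9905) = 0.96332,
so c = arccos(0.96332) = 0.27170 rad.
Distance = R·c = 6371 × 0.2717 ≈ 1731 km.

1731 km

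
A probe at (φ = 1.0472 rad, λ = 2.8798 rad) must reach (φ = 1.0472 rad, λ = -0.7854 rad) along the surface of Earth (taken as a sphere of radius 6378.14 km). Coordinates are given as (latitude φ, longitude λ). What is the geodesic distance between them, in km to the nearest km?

In radians: φ₁ = 1.0472, φ₂ = 1.0472, Δλ = 150.000° = 2.6180 rad.
cos c = sin φ₁ sin φ₂ + cos φ₁ cos φ₂ cos Δλ = (0.8660)(0.8660) + (0.5000)(0.5000)(-0.8660) = 0.53350,
so c = arccos(0.53350) = 1.00806 rad.
Distance = R·c = 6378.14 × 1.0081 ≈ 6430 km.

6430 km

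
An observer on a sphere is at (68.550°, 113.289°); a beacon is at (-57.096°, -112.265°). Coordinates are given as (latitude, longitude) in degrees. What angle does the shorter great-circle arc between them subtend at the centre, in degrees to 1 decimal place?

In radians: φ₁ = 1.1964, φ₂ = -0.9965, Δλ = 134.446° = 2.3465 rad.
Haversine: a = sin²(Δφ/2) + cos φ₁ cos φ₂ sin²(Δλ/2) = 0.7914 + (0.3657)(0.5432)(0.8501) = 0.96027.
Central angle c = 2·arcsin(√a) = 2.74024 rad.
So the angular separation is 157.0°.

157.0°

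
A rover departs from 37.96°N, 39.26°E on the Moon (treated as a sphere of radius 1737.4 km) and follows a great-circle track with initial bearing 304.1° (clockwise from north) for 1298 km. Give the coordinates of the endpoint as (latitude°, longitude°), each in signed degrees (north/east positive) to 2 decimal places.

48.73°, -19.29°

Angular distance δ = d/R = 1298/1737.4 = 0.74709 rad; initial bearing θ = 5.3075 rad.
sin φ₂ = sin φ₁ cos δ + cos φ₁ sin δ cos θ = (0.6151)(0.7337) + (0.7884)(0.6795)(0.5606) = 0.7517, so φ₂ = 48.73°.
Δλ = atan2(sin θ sin δ cos φ₁, cos δ − sin φ₁ sin φ₂) = atan2(-0.4436, 0.2713) = -58.551°.
λ₂ = 39.260° − 58.551° = -19.29°.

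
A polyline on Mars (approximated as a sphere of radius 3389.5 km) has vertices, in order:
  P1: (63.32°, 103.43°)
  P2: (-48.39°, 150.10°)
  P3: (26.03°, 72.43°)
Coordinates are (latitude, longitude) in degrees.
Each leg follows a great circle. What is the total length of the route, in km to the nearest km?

12967 km

Leg P1→P2: central angle 2.0527 rad, distance 6957.7 km.
Leg P2→P3: central angle 1.7729 rad, distance 6009.1 km.
Total: 6957.7 + 6009.1 ≈ 12967 km.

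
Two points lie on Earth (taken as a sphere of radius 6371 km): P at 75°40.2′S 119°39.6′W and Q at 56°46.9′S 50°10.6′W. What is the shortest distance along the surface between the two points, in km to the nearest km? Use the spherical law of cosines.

3436 km

Let φ₁ = -1.3207 rad, φ₂ = -0.9910 rad, and Δλ = 1.2127 rad.
cos c = sin φ₁ sin φ₂ + cos φ₁ cos φ₂ cos Δλ = (-0.9689)(-0.8366) + (0.2475)(0.5478)(0.3505) = 0.85808,
so c = arccos(0.85808) = 0.53927 rad.
Distance = R·c = 6371 × 0.5393 ≈ 3436 km.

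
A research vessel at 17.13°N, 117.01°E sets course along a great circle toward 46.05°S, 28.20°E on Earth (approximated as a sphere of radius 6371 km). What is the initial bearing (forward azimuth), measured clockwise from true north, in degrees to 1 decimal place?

225.1°

With φ₁ = 0.2990, φ₂ = -0.8037, Δλ = -1.5500 rad, the forward-azimuth formula gives
θ = atan2( sin Δλ cos φ₂ , cos φ₁ sin φ₂ − sin φ₁ cos φ₂ cos Δλ ) = atan2(-0.6939, -0.6923) = -134.93°.
Adding 360° brings this into [0°, 360°): 225.1°.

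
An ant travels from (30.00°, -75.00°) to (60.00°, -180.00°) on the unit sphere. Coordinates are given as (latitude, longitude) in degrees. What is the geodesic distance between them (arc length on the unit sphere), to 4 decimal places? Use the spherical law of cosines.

Let φ₁ = 0.5236 rad, φ₂ = 1.0472 rad, and Δλ = -1.8326 rad.
cos c = sin φ₁ sin φ₂ + cos φ₁ cos φ₂ cos Δλ = (0.5000)(0.8660) + (0.8660)(0.5000)(-0.2588) = 0.32094,
so c = arccos(0.32094) = 1.24407 rad.
On the unit sphere the arc length equals the central angle: 1.2441.

1.2441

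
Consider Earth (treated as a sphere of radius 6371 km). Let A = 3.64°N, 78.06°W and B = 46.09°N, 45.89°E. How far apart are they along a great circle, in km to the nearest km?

12223 km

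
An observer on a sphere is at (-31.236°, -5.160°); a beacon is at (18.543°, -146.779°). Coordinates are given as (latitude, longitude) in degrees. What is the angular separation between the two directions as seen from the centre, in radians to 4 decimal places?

2.4987 rad

Let φ₁ = -0.5452 rad, φ₂ = 0.3236 rad, and Δλ = -2.4717 rad.
Haversine: a = sin²(Δφ/2) + cos φ₁ cos φ₂ sin²(Δλ/2) = 0.1771 + (0.8550)(0.9481)(0.8919) = 0.90019.
Central angle c = 2·arcsin(√a) = 2.49872 rad.
So the angular separation is 2.4987 rad.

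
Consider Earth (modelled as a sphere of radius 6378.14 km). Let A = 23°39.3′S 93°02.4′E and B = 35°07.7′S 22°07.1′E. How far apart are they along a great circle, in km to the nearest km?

6856 km

In radians: φ₁ = -0.4129, φ₂ = -0.6131, Δλ = -70.922° = -1.2378 rad.
Haversine: a = sin²(Δφ/2) + cos φ₁ cos φ₂ sin²(Δλ/2) = 0.0100 + (0.9160)(0.8179)(0.3366) = 0.26213.
Central angle c = 2·arcsin(√a) = 1.07499 rad.
Distance = R·c = 6378.14 × 1.0750 ≈ 6856 km.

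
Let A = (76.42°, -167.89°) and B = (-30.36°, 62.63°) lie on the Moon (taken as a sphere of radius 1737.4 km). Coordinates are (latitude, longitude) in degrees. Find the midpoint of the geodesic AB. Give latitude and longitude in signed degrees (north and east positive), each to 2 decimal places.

32.37°, 76.88°

Central angle δ = 2.2397 rad. Interpolating on the sphere with fraction f = 0.5:
P = [sin((1−f)δ)·A + sin(fδ)·B] / sin δ = 1.1473·A + 1.1473·B in Cartesian coordinates,
giving P = (0.1917, 0.8226, 0.5353), i.e. latitude 32.37°, longitude 76.88°.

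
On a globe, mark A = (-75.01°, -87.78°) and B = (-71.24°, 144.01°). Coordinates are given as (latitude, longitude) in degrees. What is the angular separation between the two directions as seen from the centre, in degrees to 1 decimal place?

With latitudes φ₁ = -75.010°, φ₂ = -71.240° and longitude difference Δλ = -128.210°:
cos c = sin φ₁ sin φ₂ + cos φ₁ cos φ₂ cos Δλ = (-0.9660)(-0.9469) + (0.2587)(0.3216)(-0.6185) = 0.86320,
so c = arccos(0.86320) = 0.52922 rad.
So the angular separation is 30.3°.

30.3°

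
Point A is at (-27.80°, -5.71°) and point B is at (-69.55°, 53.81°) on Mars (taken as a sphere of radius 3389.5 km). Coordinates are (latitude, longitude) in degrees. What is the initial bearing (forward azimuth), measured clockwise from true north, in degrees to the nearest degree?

158°

Δλ = 59.520° = 1.0388 rad.
y = sin Δλ · cos φ₂ = (0.8618)(0.3494) = 0.3011
x = cos φ₁ sin φ₂ − sin φ₁ cos φ₂ cos Δλ = (0.8846)(-0.9370) − (-0.4664)(0.3494)(0.5072) = -0.7462
θ = atan2(y, x) = 158.02°, so the bearing is 158°.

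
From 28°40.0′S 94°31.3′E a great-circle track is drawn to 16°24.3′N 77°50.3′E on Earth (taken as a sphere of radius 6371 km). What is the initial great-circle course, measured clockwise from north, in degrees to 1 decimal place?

With φ₁ = -0.5003, φ₂ = 0.2863, Δλ = -0.2912 rad, the forward-azimuth formula gives
θ = atan2( sin Δλ cos φ₂ , cos φ₁ sin φ₂ − sin φ₁ cos φ₂ cos Δλ ) = atan2(-0.2754, 0.6886) = -21.80°.
Adding 360° brings this into [0°, 360°): 338.2°.

338.2°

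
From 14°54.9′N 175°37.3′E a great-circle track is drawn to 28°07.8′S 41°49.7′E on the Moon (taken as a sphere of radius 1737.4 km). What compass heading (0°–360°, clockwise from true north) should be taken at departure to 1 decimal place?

244.9°

Δλ = -133.793° = -2.3351 rad.
y = sin Δλ · cos φ₂ = (-0.7218)(0.8819) = -0.6366
x = cos φ₁ sin φ₂ − sin φ₁ cos φ₂ cos Δλ = (0.9663)(-0.4715) − (0.2574)(0.8819)(-0.6921) = -0.2985
θ = atan2(y, x) = -115.12°; adding 360° gives 244.9°.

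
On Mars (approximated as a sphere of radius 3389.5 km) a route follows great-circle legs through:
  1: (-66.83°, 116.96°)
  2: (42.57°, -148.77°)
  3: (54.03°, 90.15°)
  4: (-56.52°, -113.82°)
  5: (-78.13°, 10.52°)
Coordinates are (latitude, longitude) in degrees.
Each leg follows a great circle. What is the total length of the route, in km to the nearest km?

24169 km

Leg 1→2: central angle 2.2699 rad, distance 7693.7 km.
Leg 2→3: central angle 1.2406 rad, distance 4205.1 km.
Leg 3→4: central angle 2.9006 rad, distance 9831.7 km.
Leg 4→5: central angle 0.7193 rad, distance 2438.2 km.
Total: 7693.7 + 4205.1 + 9831.7 + 2438.2 ≈ 24169 km.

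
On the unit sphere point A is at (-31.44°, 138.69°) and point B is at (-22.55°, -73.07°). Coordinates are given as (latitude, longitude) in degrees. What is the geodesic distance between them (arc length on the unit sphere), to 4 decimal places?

2.0600

Let φ₁ = -0.5487 rad, φ₂ = -0.3936 rad, and Δλ = 2.5873 rad.
cos c = sin φ₁ sin φ₂ + cos φ₁ cos φ₂ cos Δλ = (-0.5216)(-0.3835) + (0.8532)(0.9235)(-0.8503) = -0.46994,
so c = arccos(-0.46994) = 2.06002 rad.
On the unit sphere the arc length equals the central angle: 2.0600.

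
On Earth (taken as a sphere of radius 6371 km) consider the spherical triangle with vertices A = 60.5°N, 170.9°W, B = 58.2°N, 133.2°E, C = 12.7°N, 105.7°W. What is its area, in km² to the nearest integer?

Side lengths (central angles): a = 1.6496, b = 1.1671, c = 0.4839 rad; semiperimeter s = 1.6503.
By l'Huilier's theorem, tan(E/4) = √[tan(s/2) tan((s−a)/2) tan((s−b)/2) tan((s−c)/2)], giving spherical excess E = 0.0316 rad.
Area = E·R² = 0.0316 × (6371)² ≈ 1282376 km².

1282376 km²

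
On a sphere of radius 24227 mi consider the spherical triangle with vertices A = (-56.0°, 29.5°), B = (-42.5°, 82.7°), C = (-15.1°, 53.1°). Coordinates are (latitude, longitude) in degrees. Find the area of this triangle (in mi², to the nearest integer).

Side lengths (central angles): a = 0.6519, b = 0.7803, c = 0.6316 rad; semiperimeter s = 1.0319.
By l'Huilier's theorem, tan(E/4) = √[tan(s/2) tan((s−a)/2) tan((s−b)/2) tan((s−c)/2)], giving spherical excess E = 0.2114 rad.
Area = E·R² = 0.2114 × (24227)² ≈ 124099386 mi².

124099386 mi²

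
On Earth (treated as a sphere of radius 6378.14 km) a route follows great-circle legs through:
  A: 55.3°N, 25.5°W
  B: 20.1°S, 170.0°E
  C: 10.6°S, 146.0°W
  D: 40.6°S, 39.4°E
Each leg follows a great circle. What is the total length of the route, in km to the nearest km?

35045 km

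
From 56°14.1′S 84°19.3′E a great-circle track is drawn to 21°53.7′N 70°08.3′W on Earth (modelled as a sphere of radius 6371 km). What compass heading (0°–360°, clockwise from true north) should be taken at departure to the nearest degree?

219°

Δλ = -154.460° = -2.6958 rad.
y = sin Δλ · cos φ₂ = (-0.4311)(0.9279) = -0.4000
x = cos φ₁ sin φ₂ − sin φ₁ cos φ₂ cos Δλ = (0.5558)(0.3729) − (-0.8313)(0.9279)(-0.9023) = -0.4887
θ = atan2(y, x) = -140.70°; adding 360° gives 219°.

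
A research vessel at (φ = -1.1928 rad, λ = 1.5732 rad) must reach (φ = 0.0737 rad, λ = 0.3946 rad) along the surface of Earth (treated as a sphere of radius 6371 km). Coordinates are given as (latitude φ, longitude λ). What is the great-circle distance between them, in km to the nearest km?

Let φ₁ = -1.1928 rad, φ₂ = 0.0737 rad, and Δλ = -1.1786 rad.
Haversine: a = sin²(Δφ/2) + cos φ₁ cos φ₂ sin²(Δλ/2) = 0.3502 + (0.3691)(0.9973)(0.3089) = 0.46388.
Central angle c = 2·arcsin(√a) = 1.49849 rad.
Distance = R·c = 6371 × 1.4985 ≈ 9547 km.

9547 km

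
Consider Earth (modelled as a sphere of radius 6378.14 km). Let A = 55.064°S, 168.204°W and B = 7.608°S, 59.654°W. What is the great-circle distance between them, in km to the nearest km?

In radians: φ₁ = -0.9610, φ₂ = -0.1328, Δλ = 108.550° = 1.8946 rad.
cos c = sin φ₁ sin φ₂ + cos φ₁ cos φ₂ cos Δλ = (-0.8198)(-0.1324) + (0.5727)(0.9912)(-0.3181) = -0.07204,
so c = arccos(-0.07204) = 1.64290 rad.
Distance = R·c = 6378.14 × 1.6429 ≈ 10479 km.

10479 km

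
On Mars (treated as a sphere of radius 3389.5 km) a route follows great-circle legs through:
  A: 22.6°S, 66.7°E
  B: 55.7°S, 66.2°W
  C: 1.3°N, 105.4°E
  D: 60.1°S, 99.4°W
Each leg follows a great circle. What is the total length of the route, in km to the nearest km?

Leg A→B: central angle 1.6075 rad, distance 5448.6 km.
Leg B→C: central angle 2.1847 rad, distance 7405.1 km.
Leg C→D: central angle 2.0624 rad, distance 6990.6 km.
Total: 5448.6 + 7405.1 + 6990.6 ≈ 19844 km.

19844 km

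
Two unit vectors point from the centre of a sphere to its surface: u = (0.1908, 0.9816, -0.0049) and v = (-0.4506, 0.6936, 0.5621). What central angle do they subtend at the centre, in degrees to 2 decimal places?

u·v = 0.5921; |u| = 1.0000, |v| = 1.0000.
cos θ = (u·v)/(|u||v|) = 0.5921, so θ = 53.69°.

53.69°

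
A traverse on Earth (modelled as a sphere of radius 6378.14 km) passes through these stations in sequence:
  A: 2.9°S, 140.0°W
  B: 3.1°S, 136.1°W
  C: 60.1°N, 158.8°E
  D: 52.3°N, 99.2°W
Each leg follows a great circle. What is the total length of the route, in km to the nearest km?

15143 km

Leg A→B: central angle 0.0681 rad, distance 434.1 km.
Leg B→C: central angle 1.4074 rad, distance 8976.4 km.
Leg C→D: central angle 0.8988 rad, distance 5732.8 km.
Total: 434.1 + 8976.4 + 5732.8 ≈ 15143 km.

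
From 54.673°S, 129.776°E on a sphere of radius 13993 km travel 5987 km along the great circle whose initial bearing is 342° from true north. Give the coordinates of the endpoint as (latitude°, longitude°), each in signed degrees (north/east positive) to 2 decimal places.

-30.94°, 121.18°

Angular distance δ = d/R = 5987/13993 = 0.42786 rad; initial bearing θ = 5.9690 rad.
sin φ₂ = sin φ₁ cos δ + cos φ₁ sin δ cos θ = (-0.8159)(0.9099) + (0.5782)(0.4149)(0.9511) = -0.5141, so φ₂ = -30.94°.
Δλ = atan2(sin θ sin δ cos φ₁, cos δ − sin φ₁ sin φ₂) = atan2(-0.0741, 0.4904) = -8.597°.
λ₂ = 129.776° − 8.597° = 121.18°.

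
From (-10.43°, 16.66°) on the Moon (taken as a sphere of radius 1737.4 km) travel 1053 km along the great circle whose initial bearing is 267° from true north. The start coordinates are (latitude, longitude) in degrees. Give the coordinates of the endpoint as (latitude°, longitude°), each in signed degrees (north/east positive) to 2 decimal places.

Angular distance δ = d/R = 1053/1737.4 = 0.60608 rad; initial bearing θ = 4.6600 rad.
sin φ₂ = sin φ₁ cos δ + cos φ₁ sin δ cos θ = (-0.1810)(0.8219) + (0.9835)(0.5696)(-0.0523) = -0.1781, so φ₂ = -10.26°.
Δλ = atan2(sin θ sin δ cos φ₁, cos δ − sin φ₁ sin φ₂) = atan2(-0.5595, 0.7896) = -35.318°.
λ₂ = 16.660° − 35.318° = -18.66°.

-10.26°, -18.66°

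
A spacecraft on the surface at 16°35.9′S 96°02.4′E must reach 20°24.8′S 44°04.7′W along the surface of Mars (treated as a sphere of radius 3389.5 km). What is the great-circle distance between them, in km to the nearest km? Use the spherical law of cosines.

7461 km

In radians: φ₁ = -0.2897, φ₂ = -0.3563, Δλ = -140.118° = -2.4455 rad.
cos c = sin φ₁ sin φ₂ + cos φ₁ cos φ₂ cos Δλ = (-0.2857)(-0.3488) + (0.9583)(0.9372)(-0.7674) = -0.58958,
so c = arccos(-0.58958) = 2.20133 rad.
Distance = R·c = 3389.5 × 2.2013 ≈ 7461 km.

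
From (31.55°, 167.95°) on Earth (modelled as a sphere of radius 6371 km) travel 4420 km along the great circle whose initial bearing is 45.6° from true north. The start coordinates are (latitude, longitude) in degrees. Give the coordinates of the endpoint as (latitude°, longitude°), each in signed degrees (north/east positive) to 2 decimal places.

Angular distance δ = d/R = 4420/6371 = 0.69377 rad; initial bearing θ = 0.7959 rad.
sin φ₂ = sin φ₁ cos δ + cos φ₁ sin δ cos θ = (0.5232)(0.7688) + (0.8522)(0.6394)(0.6997) = 0.7836, so φ₂ = 51.59°.
Δλ = atan2(sin θ sin δ cos φ₁, cos δ − sin φ₁ sin φ₂) = atan2(0.3893, 0.3589) = 47.333°.
λ₂ = 167.950° + 47.333° = 215.28° → -144.72° after wrapping to (−180°, 180°].

51.59°, -144.72°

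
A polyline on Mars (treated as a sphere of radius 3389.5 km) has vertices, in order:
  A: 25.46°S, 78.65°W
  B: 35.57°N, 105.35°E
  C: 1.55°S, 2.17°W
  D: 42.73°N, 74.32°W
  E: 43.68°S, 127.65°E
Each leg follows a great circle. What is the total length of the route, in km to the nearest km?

Leg A→B: central angle 2.9552 rad, distance 10016.7 km.
Leg B→C: central angle 1.8343 rad, distance 6217.5 km.
Leg C→D: central angle 1.3626 rad, distance 4618.4 km.
Leg D→E: central angle 2.8624 rad, distance 9702.2 km.
Total: 10016.7 + 6217.5 + 4618.4 + 9702.2 ≈ 30555 km.

30555 km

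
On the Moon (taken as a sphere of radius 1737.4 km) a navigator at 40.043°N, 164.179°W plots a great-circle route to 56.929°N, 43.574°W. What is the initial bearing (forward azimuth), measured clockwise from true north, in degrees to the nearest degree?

With φ₁ = 0.6989, φ₂ = 0.9936, Δλ = 2.1050 rad, the forward-azimuth formula gives
θ = atan2( sin Δλ cos φ₂ , cos φ₁ sin φ₂ − sin φ₁ cos φ₂ cos Δλ ) = atan2(0.4697, 0.8203) = 29.79°.
So the initial bearing is 30°.

30°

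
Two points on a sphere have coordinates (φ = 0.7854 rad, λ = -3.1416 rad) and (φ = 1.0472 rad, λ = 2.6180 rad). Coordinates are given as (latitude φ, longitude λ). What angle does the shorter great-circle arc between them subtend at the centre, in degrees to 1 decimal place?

In radians: φ₁ = 0.7854, φ₂ = 1.0472, Δλ = -29.999° = -0.5236 rad.
Haversine: a = sin²(Δφ/2) + cos φ₁ cos φ₂ sin²(Δλ/2) = 0.0170 + (0.7071)(0.5000)(0.0670) = 0.04072.
Central angle c = 2·arcsin(√a) = 0.40637 rad.
So the angular separation is 23.3°.

23.3°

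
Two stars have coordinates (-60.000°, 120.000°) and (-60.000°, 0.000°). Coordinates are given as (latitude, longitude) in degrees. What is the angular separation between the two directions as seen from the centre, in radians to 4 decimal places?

0.8957 rad

In radians: φ₁ = -1.0472, φ₂ = -1.0472, Δλ = -120.000° = -2.0944 rad.
cos c = sin φ₁ sin φ₂ + cos φ₁ cos φ₂ cos Δλ = (-0.8660)(-0.8660) + (0.5000)(0.5000)(-0.5000) = 0.62500,
so c = arccos(0.62500) = 0.89566 rad.
So the angular separation is 0.8957 rad.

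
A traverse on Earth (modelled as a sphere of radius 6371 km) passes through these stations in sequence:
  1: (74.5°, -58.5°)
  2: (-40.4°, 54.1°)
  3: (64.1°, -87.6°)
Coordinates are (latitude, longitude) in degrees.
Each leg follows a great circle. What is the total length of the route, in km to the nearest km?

31382 km

Leg 1→2: central angle 2.3501 rad, distance 14972.2 km.
Leg 2→3: central angle 2.5756 rad, distance 16409.3 km.
Total: 14972.2 + 16409.3 ≈ 31382 km.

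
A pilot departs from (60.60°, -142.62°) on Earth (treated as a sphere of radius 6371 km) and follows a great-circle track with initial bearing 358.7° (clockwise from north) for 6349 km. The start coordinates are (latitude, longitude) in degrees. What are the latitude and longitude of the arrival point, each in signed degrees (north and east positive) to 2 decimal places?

62.29°, 39.73°

Angular distance δ = d/R = 6349/6371 = 0.99655 rad; initial bearing θ = 6.2605 rad.
sin φ₂ = sin φ₁ cos δ + cos φ₁ sin δ cos θ = (0.8712)(0.5432) + (0.4909)(0.8396)(0.9997) = 0.8853, so φ₂ = 62.29°.
Δλ = atan2(sin θ sin δ cos φ₁, cos δ − sin φ₁ sin φ₂) = atan2(-0.0094, -0.2281) = -177.652°.
λ₂ = -142.620° − 177.652° = -320.27° → 39.73° after wrapping to (−180°, 180°].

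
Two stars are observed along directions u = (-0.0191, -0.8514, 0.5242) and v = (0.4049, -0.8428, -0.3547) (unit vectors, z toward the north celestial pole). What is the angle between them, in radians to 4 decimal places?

u·v = 0.5239; |u| = 1.0000, |v| = 1.0000.
cos θ = (u·v)/(|u||v|) = 0.5239, so θ = 1.0194 rad.

1.0194 rad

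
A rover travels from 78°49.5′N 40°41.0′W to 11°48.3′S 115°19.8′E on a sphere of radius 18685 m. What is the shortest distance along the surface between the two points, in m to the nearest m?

Let φ₁ = 1.3758 rad, φ₂ = -0.2060 rad, and Δλ = 2.7229 rad.
cos c = sin φ₁ sin φ₂ + cos φ₁ cos φ₂ cos Δλ = (0.9810)(-0.2046) + (0.1938)(0.9788)(-0.9136) = -0.37403,
so c = arccos(-0.37403) = 1.95414 rad.
Distance = R·c = 18685 × 1.9541 ≈ 36513 m.

36513 m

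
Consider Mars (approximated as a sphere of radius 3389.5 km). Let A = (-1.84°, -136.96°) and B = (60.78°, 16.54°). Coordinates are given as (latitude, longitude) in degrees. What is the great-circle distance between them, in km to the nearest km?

6962 km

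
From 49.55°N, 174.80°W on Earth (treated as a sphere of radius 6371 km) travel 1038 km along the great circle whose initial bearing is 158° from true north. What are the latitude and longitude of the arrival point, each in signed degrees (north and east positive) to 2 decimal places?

Angular distance δ = d/R = 1038/6371 = 0.16293 rad; initial bearing θ = 2.7576 rad.
sin φ₂ = sin φ₁ cos δ + cos φ₁ sin δ cos θ = (0.7610)(0.9868) + (0.6488)(0.1622)(-0.9272) = 0.6533, so φ₂ = 40.79°.
Δλ = atan2(sin θ sin δ cos φ₁, cos δ − sin φ₁ sin φ₂) = atan2(0.0394, 0.4896) = 4.604°.
λ₂ = -174.800° + 4.604° = -170.20°.

40.79°, -170.20°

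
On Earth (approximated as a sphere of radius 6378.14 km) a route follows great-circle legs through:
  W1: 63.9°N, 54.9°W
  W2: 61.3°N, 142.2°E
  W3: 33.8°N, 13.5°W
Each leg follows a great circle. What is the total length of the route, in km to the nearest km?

Leg W1→W2: central angle 0.9450 rad, distance 6027.1 km.
Leg W2→W3: central angle 1.4462 rad, distance 9224.2 km.
Total: 6027.1 + 9224.2 ≈ 15251 km.

15251 km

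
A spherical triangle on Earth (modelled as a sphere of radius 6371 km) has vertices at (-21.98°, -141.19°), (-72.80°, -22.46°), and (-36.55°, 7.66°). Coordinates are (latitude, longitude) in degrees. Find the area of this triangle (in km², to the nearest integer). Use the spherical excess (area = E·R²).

Side lengths (central angles): a = 0.6851, b = 1.9983, c = 1.3431 rad; semiperimeter s = 2.0133.
By l'Huilier's theorem, tan(E/4) = √[tan(s/2) tan((s−a)/2) tan((s−b)/2) tan((s−c)/2)], giving spherical excess E = 0.2265 rad.
Area = E·R² = 0.2265 × (6371)² ≈ 9192170 km².

9192170 km²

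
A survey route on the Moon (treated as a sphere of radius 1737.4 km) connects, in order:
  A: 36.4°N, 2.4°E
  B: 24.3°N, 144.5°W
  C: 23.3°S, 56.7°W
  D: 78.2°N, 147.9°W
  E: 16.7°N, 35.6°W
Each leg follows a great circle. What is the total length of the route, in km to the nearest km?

12139 km

Leg A→B: central angle 1.9502 rad, distance 3388.2 km.
Leg B→C: central angle 1.7018 rad, distance 2956.7 km.
Leg C→D: central angle 1.9726 rad, distance 3427.3 km.
Leg D→E: central angle 1.3623 rad, distance 2366.9 km.
Total: 3388.2 + 2956.7 + 3427.3 + 2366.9 ≈ 12139 km.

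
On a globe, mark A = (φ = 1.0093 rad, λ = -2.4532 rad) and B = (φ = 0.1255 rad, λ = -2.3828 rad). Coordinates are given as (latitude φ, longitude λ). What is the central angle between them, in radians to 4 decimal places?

In radians: φ₁ = 1.0093, φ₂ = 0.1255, Δλ = 4.034° = 0.0704 rad.
Haversine: a = sin²(Δφ/2) + cos φ₁ cos φ₂ sin²(Δλ/2) = 0.1829 + (0.5325)(0.9921)(0.0012) = 0.18355.
Central angle c = 2·arcsin(√a) = 0.88549 rad.
So the angular separation is 0.8855 rad.

0.8855 rad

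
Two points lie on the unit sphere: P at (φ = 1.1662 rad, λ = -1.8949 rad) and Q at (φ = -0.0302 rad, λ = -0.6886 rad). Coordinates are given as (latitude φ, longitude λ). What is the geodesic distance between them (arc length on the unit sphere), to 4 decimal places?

Let φ₁ = 1.1662 rad, φ₂ = -0.0302 rad, and Δλ = 1.2063 rad.
Haversine: a = sin²(Δφ/2) + cos φ₁ cos φ₂ sin²(Δλ/2) = 0.3171 + (0.3936)(0.9995)(0.3218) = 0.44375.
Central angle c = 2·arcsin(√a) = 1.45805 rad.
On the unit sphere the arc length equals the central angle: 1.4581.

1.4581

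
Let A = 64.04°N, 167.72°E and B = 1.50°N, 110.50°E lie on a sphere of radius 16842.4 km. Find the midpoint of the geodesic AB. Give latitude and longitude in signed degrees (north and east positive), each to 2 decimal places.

35.65°, 127.07°

The central angle between A and B is δ = 1.3073 rad.
With f = 0.5, the slerp weights are sin((1−f)δ)/sin δ = 0.6298 and sin(fδ)/sin δ = 0.6298.
Weighted sum of the unit vectors: (0.6298)·(-0.4277,0.0931,0.8991) + (0.6298)·(-0.3501,0.9364,0.0262) = (-0.4899, 0.6484, 0.5828).
Converting back: φ = atan2(z, √(x²+y²)) = 35.65°, λ = atan2(y, x) = 127.07°.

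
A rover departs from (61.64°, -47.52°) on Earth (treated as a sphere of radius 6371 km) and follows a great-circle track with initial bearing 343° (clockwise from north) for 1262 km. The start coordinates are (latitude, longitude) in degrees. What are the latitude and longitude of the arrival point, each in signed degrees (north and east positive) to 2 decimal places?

Angular distance δ = d/R = 1262/6371 = 0.19809 rad; initial bearing θ = 5.9865 rad.
sin φ₂ = sin φ₁ cos δ + cos φ₁ sin δ cos θ = (0.8800)(0.9804) + (0.4750)(0.1968)(0.9563) = 0.9522, so φ₂ = 72.21°.
Δλ = atan2(sin θ sin δ cos φ₁, cos δ − sin φ₁ sin φ₂) = atan2(-0.0273, 0.1426) = -10.853°.
λ₂ = -47.520° − 10.853° = -58.37°.

72.21°, -58.37°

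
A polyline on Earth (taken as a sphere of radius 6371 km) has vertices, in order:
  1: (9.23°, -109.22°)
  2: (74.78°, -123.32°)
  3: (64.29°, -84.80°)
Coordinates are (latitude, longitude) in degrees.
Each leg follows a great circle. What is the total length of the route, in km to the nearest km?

Leg 1→2: central angle 1.1526 rad, distance 7343.4 km.
Leg 2→3: central angle 0.2891 rad, distance 1841.8 km.
Total: 7343.4 + 1841.8 ≈ 9185 km.

9185 km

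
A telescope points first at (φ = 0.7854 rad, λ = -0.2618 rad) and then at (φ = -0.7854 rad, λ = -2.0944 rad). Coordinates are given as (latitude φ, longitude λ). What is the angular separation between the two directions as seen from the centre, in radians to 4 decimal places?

In radians: φ₁ = 0.7854, φ₂ = -0.7854, Δλ = -105.000° = -1.8326 rad.
Haversine: a = sin²(Δφ/2) + cos φ₁ cos φ₂ sin²(Δλ/2) = 0.5000 + (0.7071)(0.7071)(0.6294) = 0.81471.
Central angle c = 2·arcsin(√a) = 2.25159 rad.
So the angular separation is 2.2516 rad.

2.2516 rad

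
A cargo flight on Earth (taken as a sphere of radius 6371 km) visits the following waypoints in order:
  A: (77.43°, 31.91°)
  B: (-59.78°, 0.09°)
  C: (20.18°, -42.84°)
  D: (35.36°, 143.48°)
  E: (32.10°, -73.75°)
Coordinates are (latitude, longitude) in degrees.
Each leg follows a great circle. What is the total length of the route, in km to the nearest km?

50488 km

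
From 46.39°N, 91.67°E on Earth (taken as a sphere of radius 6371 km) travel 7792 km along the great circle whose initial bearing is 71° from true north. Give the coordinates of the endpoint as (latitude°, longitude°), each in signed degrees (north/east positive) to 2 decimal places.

27.25°, -179.20°

Angular distance δ = d/R = 7792/6371 = 1.22304 rad; initial bearing θ = 1.2392 rad.
sin φ₂ = sin φ₁ cos δ + cos φ₁ sin δ cos θ = (0.7241)(0.3408) + (0.6897)(0.9401)(0.3256) = 0.4579, so φ₂ = 27.25°.
Δλ = atan2(sin θ sin δ cos φ₁, cos δ − sin φ₁ sin φ₂) = atan2(0.6131, 0.0093) = 89.134°.
λ₂ = 91.670° + 89.134° = 180.80° → -179.20° after wrapping to (−180°, 180°].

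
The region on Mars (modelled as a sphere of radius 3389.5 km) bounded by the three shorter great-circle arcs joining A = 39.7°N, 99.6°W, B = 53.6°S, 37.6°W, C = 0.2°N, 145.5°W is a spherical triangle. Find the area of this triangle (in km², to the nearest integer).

14987467 km²

Side lengths (central angles): a = 1.7571, b = 1.0031, c = 1.8753 rad; semiperimeter s = 2.3177.
By l'Huilier's theorem, tan(E/4) = √[tan(s/2) tan((s−a)/2) tan((s−b)/2) tan((s−c)/2)], giving spherical excess E = 1.3045 rad.
Area = E·R² = 1.3045 × (3389.5)² ≈ 14987467 km².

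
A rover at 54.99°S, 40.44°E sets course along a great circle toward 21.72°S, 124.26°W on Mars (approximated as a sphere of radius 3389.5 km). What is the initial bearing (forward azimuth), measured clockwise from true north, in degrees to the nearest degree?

195°

With φ₁ = -0.9598, φ₂ = -0.3791, Δλ = -2.8746 rad, the forward-azimuth formula gives
θ = atan2( sin Δλ cos φ₂ , cos φ₁ sin φ₂ − sin φ₁ cos φ₂ cos Δλ ) = atan2(-0.2451, -0.9463) = -165.48°.
Adding 360° brings this into [0°, 360°): 195°.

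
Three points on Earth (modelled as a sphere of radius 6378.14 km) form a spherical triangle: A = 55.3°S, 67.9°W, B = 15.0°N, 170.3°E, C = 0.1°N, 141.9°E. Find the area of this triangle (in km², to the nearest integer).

39538840 km²

Side lengths (central angles): a = 0.5546, b = 2.0891, c = 2.0973 rad; semiperimeter s = 2.3705.
By l'Huilier's theorem, tan(E/4) = √[tan(s/2) tan((s−a)/2) tan((s−b)/2) tan((s−c)/2)], giving spherical excess E = 0.9719 rad.
Area = E·R² = 0.9719 × (6378.14)² ≈ 39538840 km².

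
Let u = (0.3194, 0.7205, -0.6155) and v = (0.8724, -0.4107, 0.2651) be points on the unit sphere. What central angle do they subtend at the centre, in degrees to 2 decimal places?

u·v = -0.1804; |u| = 1.0000, |v| = 1.0000.
cos θ = (u·v)/(|u||v|) = -0.1804, so θ = 100.39°.

100.39°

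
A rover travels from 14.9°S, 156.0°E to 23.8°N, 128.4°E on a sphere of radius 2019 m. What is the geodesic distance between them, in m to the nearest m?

1662 m

In radians: φ₁ = -0.2601, φ₂ = 0.4154, Δλ = -27.600° = -0.4817 rad.
cos c = sin φ₁ sin φ₂ + cos φ₁ cos φ₂ cos Δλ = (-0.2571)(0.4035) + (0.9664)(0.9150)(0.8862) = 0.67981,
so c = arccos(0.67981) = 0.82329 rad.
Distance = R·c = 2019 × 0.8233 ≈ 1662 m.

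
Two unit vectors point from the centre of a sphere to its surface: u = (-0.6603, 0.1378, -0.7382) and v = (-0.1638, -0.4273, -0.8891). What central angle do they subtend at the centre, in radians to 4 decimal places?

u·v = 0.7056; |u| = 1.0000, |v| = 1.0000.
cos θ = (u·v)/(|u||v|) = 0.7057, so θ = 0.7874 rad.

0.7874 rad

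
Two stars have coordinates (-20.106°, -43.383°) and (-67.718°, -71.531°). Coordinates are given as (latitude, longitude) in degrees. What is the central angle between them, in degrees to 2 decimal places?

Let φ₁ = -0.3509 rad, φ₂ = -1.1819 rad, and Δλ = -0.4913 rad.
cos c = sin φ₁ sin φ₂ + cos φ₁ cos φ₂ cos Δλ = (-0.3438)(-0.9253) + (0.9391)(0.3792)(0.8817) = 0.63204,
so c = arccos(0.63204) = 0.88662 rad.
So the angular separation is 50.80°.

50.80°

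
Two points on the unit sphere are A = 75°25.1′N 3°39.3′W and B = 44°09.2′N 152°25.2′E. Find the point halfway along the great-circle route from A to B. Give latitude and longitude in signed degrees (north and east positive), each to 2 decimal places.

73.34°, 140.59°

Central angle δ = 1.0367 rad. Interpolating on the sphere with fraction f = 0.5:
P = [sin((1−f)δ)·A + sin(fδ)·B] / sin δ = 0.5756·A + 0.5756·B in Cartesian coordinates,
giving P = (-0.2214, 0.1820, 0.9580), i.e. latitude 73.34°, longitude 140.59°.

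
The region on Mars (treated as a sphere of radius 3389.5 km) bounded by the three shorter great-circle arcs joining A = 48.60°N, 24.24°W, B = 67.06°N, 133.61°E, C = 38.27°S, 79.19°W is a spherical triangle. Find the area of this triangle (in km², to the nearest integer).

17984867 km²

Side lengths (central angles): a = 2.5456, b = 1.7380, c = 1.1017 rad; semiperimeter s = 2.6927.
By l'Huilier's theorem, tan(E/4) = √[tan(s/2) tan((s−a)/2) tan((s−b)/2) tan((s−c)/2)], giving spherical excess E = 1.5654 rad.
Area = E·R² = 1.5654 × (3389.5)² ≈ 17984867 km².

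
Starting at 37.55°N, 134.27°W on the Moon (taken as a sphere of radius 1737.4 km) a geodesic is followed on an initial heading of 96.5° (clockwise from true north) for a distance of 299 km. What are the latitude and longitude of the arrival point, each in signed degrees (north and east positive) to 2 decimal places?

Angular distance δ = d/R = 299/1737.4 = 0.17210 rad; initial bearing θ = 1.6842 rad.
sin φ₂ = sin φ₁ cos δ + cos φ₁ sin δ cos θ = (0.6095)(0.9852) + (0.7928)(0.1712)(-0.1132) = 0.5851, so φ₂ = 35.81°.
Δλ = atan2(sin θ sin δ cos φ₁, cos δ − sin φ₁ sin φ₂) = atan2(0.1349, 0.6286) = 12.111°.
λ₂ = -134.270° + 12.111° = -122.16°.

35.81°, -122.16°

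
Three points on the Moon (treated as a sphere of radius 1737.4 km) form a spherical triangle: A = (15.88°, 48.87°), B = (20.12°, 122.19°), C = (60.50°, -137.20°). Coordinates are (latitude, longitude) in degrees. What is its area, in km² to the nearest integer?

3455725 km²

Side lengths (central angles): a = 1.3549, b = 1.8058, c = 1.2096 rad; semiperimeter s = 2.1851.
By l'Huilier's theorem, tan(E/4) = √[tan(s/2) tan((s−a)/2) tan((s−b)/2) tan((s−c)/2)], giving spherical excess E = 1.1448 rad.
Area = E·R² = 1.1448 × (1737.4)² ≈ 3455725 km².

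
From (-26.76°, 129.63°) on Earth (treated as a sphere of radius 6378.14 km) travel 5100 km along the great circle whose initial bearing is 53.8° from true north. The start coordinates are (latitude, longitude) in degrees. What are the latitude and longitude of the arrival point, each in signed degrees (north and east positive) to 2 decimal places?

3.69°, 165.07°

Angular distance δ = d/R = 5100/6378.14 = 0.79961 rad; initial bearing θ = 0.9390 rad.
sin φ₂ = sin φ₁ cos δ + cos φ₁ sin δ cos θ = (-0.4503)(0.6970) + (0.8929)(0.7171)(0.5906) = 0.0643, so φ₂ = 3.69°.
Δλ = atan2(sin θ sin δ cos φ₁, cos δ − sin φ₁ sin φ₂) = atan2(0.5167, 0.7260) = 35.441°.
λ₂ = 129.630° + 35.441° = 165.07°.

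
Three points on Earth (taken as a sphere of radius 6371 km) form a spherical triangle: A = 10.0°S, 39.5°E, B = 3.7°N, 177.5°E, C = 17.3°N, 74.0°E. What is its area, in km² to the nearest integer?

31843380 km²

Side lengths (central angles): a = 1.7755, b = 0.7623, c = 2.4062 rad; semiperimeter s = 2.4720.
By l'Huilier's theorem, tan(E/4) = √[tan(s/2) tan((s−a)/2) tan((s−b)/2) tan((s−c)/2)], giving spherical excess E = 0.7845 rad.
Area = E·R² = 0.7845 × (6371)² ≈ 31843380 km².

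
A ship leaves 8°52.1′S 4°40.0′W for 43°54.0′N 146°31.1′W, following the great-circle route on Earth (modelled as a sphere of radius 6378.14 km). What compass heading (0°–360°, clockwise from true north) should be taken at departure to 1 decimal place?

With φ₁ = -0.1548, φ₂ = 0.7662, Δλ = -2.4758 rad, the forward-azimuth formula gives
θ = atan2( sin Δλ cos φ₂ , cos φ₁ sin φ₂ − sin φ₁ cos φ₂ cos Δλ ) = atan2(-0.4451, 0.5978) = -36.67°.
Adding 360° brings this into [0°, 360°): 323.3°.

323.3°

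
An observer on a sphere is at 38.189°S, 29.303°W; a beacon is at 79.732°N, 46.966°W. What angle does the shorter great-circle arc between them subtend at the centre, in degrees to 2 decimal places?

118.35°

Let φ₁ = -0.6665 rad, φ₂ = 1.3916 rad, and Δλ = -0.3083 rad.
Haversine: a = sin²(Δφ/2) + cos φ₁ cos φ₂ sin²(Δλ/2) = 0.7341 + (0.7860)(0.1783)(0.0236) = 0.73743.
Central angle c = 2·arcsin(√a) = 2.06560 rad.
So the angular separation is 118.35°.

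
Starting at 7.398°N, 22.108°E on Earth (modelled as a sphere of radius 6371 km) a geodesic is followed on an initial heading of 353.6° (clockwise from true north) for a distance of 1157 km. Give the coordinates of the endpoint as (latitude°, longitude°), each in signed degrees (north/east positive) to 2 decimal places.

17.74°, 20.90°

Angular distance δ = d/R = 1157/6371 = 0.18160 rad; initial bearing θ = 6.1715 rad.
sin φ₂ = sin φ₁ cos δ + cos φ₁ sin δ cos θ = (0.1288)(0.9836) + (0.9917)(0.1806)(0.9938) = 0.3046, so φ₂ = 17.74°.
Δλ = atan2(sin θ sin δ cos φ₁, cos δ − sin φ₁ sin φ₂) = atan2(-0.0200, 0.9443) = -1.211°.
λ₂ = 22.108° − 1.211° = 20.90°.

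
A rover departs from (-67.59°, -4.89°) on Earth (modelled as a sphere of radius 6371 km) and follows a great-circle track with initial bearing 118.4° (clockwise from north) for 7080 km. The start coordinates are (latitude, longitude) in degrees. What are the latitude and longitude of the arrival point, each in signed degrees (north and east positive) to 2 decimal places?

-34.93°, 101.04°

Angular distance δ = d/R = 7080/6371 = 1.11129 rad; initial bearing θ = 2.0665 rad.
sin φ₂ = sin φ₁ cos δ + cos φ₁ sin δ cos θ = (-0.9245)(0.4435) + (0.3812)(0.8963)(-0.4756) = -0.5725, so φ₂ = -34.93°.
Δλ = atan2(sin θ sin δ cos φ₁, cos δ − sin φ₁ sin φ₂) = atan2(0.3006, -0.0858) = 105.929°.
λ₂ = -4.890° + 105.929° = 101.04°.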